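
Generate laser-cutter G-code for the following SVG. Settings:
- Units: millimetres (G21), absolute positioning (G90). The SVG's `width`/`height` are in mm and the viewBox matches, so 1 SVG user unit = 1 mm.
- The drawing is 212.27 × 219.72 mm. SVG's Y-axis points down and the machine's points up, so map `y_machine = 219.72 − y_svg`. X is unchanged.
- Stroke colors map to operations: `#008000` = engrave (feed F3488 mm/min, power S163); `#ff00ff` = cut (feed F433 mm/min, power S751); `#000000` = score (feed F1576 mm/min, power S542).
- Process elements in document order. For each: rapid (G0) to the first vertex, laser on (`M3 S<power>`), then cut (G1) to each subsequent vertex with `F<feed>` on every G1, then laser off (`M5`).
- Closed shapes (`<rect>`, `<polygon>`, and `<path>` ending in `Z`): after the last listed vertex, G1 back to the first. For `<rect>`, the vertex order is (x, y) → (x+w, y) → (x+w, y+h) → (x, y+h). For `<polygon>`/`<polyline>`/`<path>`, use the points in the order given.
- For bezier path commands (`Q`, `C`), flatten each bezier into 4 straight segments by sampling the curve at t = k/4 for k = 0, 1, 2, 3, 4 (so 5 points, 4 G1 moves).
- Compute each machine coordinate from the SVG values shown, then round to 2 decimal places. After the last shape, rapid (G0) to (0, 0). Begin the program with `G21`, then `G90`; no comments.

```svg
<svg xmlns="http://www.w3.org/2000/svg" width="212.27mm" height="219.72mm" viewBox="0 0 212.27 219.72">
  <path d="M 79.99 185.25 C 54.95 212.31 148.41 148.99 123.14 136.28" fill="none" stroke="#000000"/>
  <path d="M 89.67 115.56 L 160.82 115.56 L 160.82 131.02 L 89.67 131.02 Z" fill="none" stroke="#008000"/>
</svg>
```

Since the viewBox matches the mm dimensions, user units are millimetres directly. The only transform is the Y-flip y_m = 219.72 − y_svg.

Shape 1 is a cubic bezier drawn with `<path>`. Its stroke #000000 means score at S542, F1576. After flipping Y the toolpath is (79.99,34.47) → (79.72,28.92) → (101.65,44.04) → (123.54,66.62) → (123.14,83.44).

Shape 2 is a rectangle drawn with `<path>`. Its stroke #008000 means engrave at S163, F3488. After flipping Y the toolpath is (89.67,104.16) → (160.82,104.16) → (160.82,88.70) → (89.67,88.70) → (89.67,104.16), returning to the start.

G21
G90
G0 X79.99 Y34.47
M3 S542
G1 X79.72 Y28.92 F1576
G1 X101.65 Y44.04 F1576
G1 X123.54 Y66.62 F1576
G1 X123.14 Y83.44 F1576
M5
G0 X89.67 Y104.16
M3 S163
G1 X160.82 Y104.16 F3488
G1 X160.82 Y88.70 F3488
G1 X89.67 Y88.70 F3488
G1 X89.67 Y104.16 F3488
M5
G0 X0.00 Y0.00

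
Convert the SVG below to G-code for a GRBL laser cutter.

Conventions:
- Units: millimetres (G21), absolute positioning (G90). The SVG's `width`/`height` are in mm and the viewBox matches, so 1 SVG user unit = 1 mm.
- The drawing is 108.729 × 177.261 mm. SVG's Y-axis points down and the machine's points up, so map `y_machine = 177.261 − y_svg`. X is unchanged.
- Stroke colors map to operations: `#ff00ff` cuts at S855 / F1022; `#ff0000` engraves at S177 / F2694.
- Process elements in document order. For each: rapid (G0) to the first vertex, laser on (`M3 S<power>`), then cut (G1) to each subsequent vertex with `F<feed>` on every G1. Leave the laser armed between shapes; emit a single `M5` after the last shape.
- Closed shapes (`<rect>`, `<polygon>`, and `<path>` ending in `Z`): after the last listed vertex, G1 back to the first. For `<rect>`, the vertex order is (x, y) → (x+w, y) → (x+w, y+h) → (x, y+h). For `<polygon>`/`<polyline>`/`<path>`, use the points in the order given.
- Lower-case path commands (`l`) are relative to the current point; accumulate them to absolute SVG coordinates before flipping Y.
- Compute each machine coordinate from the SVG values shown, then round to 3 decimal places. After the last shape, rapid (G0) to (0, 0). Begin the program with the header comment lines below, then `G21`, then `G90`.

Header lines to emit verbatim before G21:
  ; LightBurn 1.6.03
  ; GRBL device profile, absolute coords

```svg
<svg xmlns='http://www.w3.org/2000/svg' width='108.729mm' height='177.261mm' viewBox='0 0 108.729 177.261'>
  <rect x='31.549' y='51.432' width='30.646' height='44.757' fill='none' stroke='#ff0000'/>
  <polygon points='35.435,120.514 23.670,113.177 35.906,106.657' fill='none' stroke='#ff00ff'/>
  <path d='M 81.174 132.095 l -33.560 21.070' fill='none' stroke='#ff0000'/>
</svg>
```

Since the viewBox matches the mm dimensions, user units are millimetres directly. The only transform is the Y-flip y_m = 177.261 − y_svg.

Shape 1 is a rectangle drawn with `<rect>`. Its stroke #ff0000 means engrave at S177, F2694. After flipping Y the toolpath is (31.549,125.829) → (62.195,125.829) → (62.195,81.072) → (31.549,81.072) → (31.549,125.829), returning to the start.

Shape 2 is a regular polygon drawn with `<polygon>`. Its stroke #ff00ff means cut at S855, F1022. After flipping Y the toolpath is (35.435,56.747) → (23.670,64.084) → (35.906,70.604) → (35.435,56.747), returning to the start.

Shape 3 is a line segment drawn with `<path>`. Its stroke #ff0000 means engrave at S177, F2694. After flipping Y the toolpath is (81.174,45.166) → (47.614,24.096).

; LightBurn 1.6.03
; GRBL device profile, absolute coords
G21
G90
G0 X31.549 Y125.829
M3 S177
G1 X62.195 Y125.829 F2694
G1 X62.195 Y81.072 F2694
G1 X31.549 Y81.072 F2694
G1 X31.549 Y125.829 F2694
G0 X35.435 Y56.747
M3 S855
G1 X23.670 Y64.084 F1022
G1 X35.906 Y70.604 F1022
G1 X35.435 Y56.747 F1022
G0 X81.174 Y45.166
M3 S177
G1 X47.614 Y24.096 F2694
M5
G0 X0.000 Y0.000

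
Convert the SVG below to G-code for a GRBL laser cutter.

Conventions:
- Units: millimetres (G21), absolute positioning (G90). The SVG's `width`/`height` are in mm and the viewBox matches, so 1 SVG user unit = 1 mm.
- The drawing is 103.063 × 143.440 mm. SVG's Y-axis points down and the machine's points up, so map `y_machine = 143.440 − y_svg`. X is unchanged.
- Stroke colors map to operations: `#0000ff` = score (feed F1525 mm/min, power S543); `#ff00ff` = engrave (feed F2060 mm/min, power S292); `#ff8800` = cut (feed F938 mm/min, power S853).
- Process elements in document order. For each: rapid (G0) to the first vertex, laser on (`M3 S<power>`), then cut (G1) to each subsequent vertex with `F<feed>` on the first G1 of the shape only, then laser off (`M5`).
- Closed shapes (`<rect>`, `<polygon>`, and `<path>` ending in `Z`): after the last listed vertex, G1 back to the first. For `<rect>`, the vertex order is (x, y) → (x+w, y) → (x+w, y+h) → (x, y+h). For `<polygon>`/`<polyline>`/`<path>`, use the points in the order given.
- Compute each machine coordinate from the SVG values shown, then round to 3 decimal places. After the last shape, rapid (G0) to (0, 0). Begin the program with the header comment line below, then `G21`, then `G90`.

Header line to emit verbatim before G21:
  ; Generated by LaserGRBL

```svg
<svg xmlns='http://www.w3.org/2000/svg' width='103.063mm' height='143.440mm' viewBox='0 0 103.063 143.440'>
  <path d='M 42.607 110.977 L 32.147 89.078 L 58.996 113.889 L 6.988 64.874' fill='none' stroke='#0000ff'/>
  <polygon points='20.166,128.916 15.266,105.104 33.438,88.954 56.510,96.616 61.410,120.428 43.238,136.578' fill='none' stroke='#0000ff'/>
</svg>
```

; Generated by LaserGRBL
G21
G90
G0 X42.607 Y32.463
M3 S543
G1 X32.147 Y54.362 F1525
G1 X58.996 Y29.551
G1 X6.988 Y78.566
M5
G0 X20.166 Y14.524
M3 S543
G1 X15.266 Y38.336 F1525
G1 X33.438 Y54.486
G1 X56.510 Y46.824
G1 X61.410 Y23.012
G1 X43.238 Y6.862
G1 X20.166 Y14.524
M5
G0 X0.000 Y0.000

viewBox `0 0 103.063 143.440` with mm width/height → 1 unit = 1 mm. Flip: y_m = 143.440 − y_svg.

**Shape 1** — `<path>` open polyline, stroke `#0000ff` → score (S543, F1525). Machine vertices: (42.607,32.463) → (32.147,54.362) → (58.996,29.551) → (6.988,78.566). Open path.

**Shape 2** — `<polygon>` regular polygon, stroke `#0000ff` → score (S543, F1525). Machine vertices: (20.166,14.524) → (15.266,38.336) → (33.438,54.486) → (56.510,46.824) → (61.410,23.012) → (43.238,6.862) → (20.166,14.524). Closed: final G1 returns to the first vertex.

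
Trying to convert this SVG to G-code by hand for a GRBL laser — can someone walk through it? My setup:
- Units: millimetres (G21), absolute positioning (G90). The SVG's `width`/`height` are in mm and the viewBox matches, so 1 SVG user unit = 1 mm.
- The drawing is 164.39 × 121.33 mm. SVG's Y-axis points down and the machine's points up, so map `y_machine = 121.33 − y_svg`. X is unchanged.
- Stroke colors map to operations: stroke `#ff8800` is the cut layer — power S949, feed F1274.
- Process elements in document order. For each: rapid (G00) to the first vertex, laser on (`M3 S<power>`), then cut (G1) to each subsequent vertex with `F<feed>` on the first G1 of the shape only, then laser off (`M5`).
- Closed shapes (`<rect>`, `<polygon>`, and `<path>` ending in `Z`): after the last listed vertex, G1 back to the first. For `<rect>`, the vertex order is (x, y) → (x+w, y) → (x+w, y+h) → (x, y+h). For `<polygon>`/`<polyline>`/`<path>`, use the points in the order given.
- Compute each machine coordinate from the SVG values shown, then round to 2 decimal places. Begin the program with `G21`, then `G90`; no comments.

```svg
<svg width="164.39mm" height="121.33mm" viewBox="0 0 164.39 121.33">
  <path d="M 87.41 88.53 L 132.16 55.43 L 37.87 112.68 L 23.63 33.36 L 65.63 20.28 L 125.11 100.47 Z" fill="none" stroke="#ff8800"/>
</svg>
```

G21
G90
G00 X87.41 Y32.80
M3 S949
G1 X132.16 Y65.90 F1274
G1 X37.87 Y8.65
G1 X23.63 Y87.97
G1 X65.63 Y101.05
G1 X125.11 Y20.86
G1 X87.41 Y32.80
M5

Since the viewBox matches the mm dimensions, user units are millimetres directly. The only transform is the Y-flip y_m = 121.33 − y_svg.

Shape 1 is a closed polygon drawn with `<path>`. Its stroke #ff8800 means cut at S949, F1274. After flipping Y the toolpath is (87.41,32.80) → (132.16,65.90) → (37.87,8.65) → (23.63,87.97) → (65.63,101.05) → (125.11,20.86) → (87.41,32.80), returning to the start.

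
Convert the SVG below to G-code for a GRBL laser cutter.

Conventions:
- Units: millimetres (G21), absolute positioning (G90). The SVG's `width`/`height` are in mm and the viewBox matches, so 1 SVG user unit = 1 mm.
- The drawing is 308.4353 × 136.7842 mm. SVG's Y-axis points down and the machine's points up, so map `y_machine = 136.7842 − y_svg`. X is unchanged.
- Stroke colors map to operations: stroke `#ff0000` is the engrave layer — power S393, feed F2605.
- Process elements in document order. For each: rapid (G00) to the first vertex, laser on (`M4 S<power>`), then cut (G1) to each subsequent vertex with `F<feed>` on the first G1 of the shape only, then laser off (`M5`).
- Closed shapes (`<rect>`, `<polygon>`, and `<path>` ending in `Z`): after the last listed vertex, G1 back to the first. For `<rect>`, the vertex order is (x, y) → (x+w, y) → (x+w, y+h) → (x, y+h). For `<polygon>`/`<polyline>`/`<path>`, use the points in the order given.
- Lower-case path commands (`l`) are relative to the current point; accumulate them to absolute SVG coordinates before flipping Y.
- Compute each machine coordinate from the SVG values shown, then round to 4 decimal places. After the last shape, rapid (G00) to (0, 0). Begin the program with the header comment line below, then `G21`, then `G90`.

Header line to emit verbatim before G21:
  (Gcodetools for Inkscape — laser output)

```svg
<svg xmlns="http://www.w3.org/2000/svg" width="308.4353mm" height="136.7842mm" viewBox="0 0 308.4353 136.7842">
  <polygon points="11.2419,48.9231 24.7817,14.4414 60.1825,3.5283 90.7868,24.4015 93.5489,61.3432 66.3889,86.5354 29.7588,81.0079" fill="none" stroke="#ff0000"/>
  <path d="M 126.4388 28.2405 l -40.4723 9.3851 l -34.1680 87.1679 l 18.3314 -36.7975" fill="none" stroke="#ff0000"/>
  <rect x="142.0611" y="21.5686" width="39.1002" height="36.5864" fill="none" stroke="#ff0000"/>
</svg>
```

(Gcodetools for Inkscape — laser output)
G21
G90
G00 X11.2419 Y87.8611
M4 S393
G1 X24.7817 Y122.3428 F2605
G1 X60.1825 Y133.2559
G1 X90.7868 Y112.3827
G1 X93.5489 Y75.4410
G1 X66.3889 Y50.2488
G1 X29.7588 Y55.7763
G1 X11.2419 Y87.8611
M5
G00 X126.4388 Y108.5437
M4 S393
G1 X85.9665 Y99.1586 F2605
G1 X51.7985 Y11.9907
G1 X70.1299 Y48.7882
M5
G00 X142.0611 Y115.2156
M4 S393
G1 X181.1613 Y115.2156 F2605
G1 X181.1613 Y78.6292
G1 X142.0611 Y78.6292
G1 X142.0611 Y115.2156
M5
G00 X0.0000 Y0.0000

1 u = 1 mm; y_m = 136.7842 − y.

[1] `<polygon>` regular polygon, #ff0000→engrave S393 F2605: (11.2419,87.8611) → (24.7817,122.3428) → (60.1825,133.2559) → (90.7868,112.3827) → (93.5489,75.4410) → (66.3889,50.2488) → (29.7588,55.7763) → (11.2419,87.8611) (closed)

[2] `<path>` open polyline, #ff0000→engrave S393 F2605: (126.4388,108.5437) → (85.9665,99.1586) → (51.7985,11.9907) → (70.1299,48.7882)

[3] `<rect>` rectangle, #ff0000→engrave S393 F2605: (142.0611,115.2156) → (181.1613,115.2156) → (181.1613,78.6292) → (142.0611,78.6292) → (142.0611,115.2156) (closed)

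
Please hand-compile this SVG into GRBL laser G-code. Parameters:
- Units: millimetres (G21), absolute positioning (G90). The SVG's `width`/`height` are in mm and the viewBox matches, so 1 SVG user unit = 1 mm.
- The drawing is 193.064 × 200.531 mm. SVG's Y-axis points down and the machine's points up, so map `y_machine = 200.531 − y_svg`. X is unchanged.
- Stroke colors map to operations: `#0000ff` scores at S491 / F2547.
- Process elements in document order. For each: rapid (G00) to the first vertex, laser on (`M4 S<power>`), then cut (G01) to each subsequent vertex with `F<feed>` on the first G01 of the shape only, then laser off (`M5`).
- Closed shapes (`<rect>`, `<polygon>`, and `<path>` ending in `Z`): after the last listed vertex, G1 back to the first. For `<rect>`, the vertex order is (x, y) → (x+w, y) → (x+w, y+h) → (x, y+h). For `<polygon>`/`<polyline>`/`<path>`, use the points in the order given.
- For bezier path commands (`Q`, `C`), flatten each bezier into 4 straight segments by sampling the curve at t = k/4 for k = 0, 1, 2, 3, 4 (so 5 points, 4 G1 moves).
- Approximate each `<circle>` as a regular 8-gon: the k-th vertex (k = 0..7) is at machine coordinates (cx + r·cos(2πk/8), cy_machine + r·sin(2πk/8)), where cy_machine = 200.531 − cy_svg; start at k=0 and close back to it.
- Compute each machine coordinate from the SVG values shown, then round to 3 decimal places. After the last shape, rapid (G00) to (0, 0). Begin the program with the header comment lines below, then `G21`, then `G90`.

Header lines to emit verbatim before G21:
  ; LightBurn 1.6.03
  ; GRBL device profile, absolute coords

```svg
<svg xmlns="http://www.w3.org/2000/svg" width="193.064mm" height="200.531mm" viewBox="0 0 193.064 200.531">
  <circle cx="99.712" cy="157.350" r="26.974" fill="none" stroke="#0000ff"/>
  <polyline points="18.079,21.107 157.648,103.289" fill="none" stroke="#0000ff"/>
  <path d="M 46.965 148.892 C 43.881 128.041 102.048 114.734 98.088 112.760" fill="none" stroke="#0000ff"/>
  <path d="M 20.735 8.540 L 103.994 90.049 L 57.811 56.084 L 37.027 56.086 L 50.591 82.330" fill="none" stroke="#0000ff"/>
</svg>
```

; LightBurn 1.6.03
; GRBL device profile, absolute coords
G21
G90
G00 X126.686 Y43.181
M4 S491
G01 X118.785 Y62.254 F2547
G01 X99.712 Y70.155
G01 X80.639 Y62.254
G01 X72.738 Y43.181
G01 X80.639 Y24.108
G01 X99.712 Y16.207
G01 X118.785 Y24.108
G01 X126.686 Y43.181
M5
G00 X18.079 Y179.424
M4 S491
G01 X157.648 Y97.242 F2547
M5
G00 X46.965 Y51.639
M4 S491
G01 X54.209 Y65.804 F2547
G01 X72.855 Y76.784
G01 X91.337 Y84.225
G01 X98.088 Y87.771
M5
G00 X20.735 Y191.991
M4 S491
G01 X103.994 Y110.482 F2547
G01 X57.811 Y144.447
G01 X37.027 Y144.445
G01 X50.591 Y118.201
M5
G00 X0.000 Y0.000

1 u = 1 mm; y_m = 200.531 − y.

[1] `<circle>` circle, #0000ff→score S491 F2547: (126.686,43.181) → (118.785,62.254) → (99.712,70.155) → (80.639,62.254) → (72.738,43.181) → (80.639,24.108) → (99.712,16.207) → (118.785,24.108) → (126.686,43.181) (closed)

[2] `<polyline>` line segment, #0000ff→score S491 F2547: (18.079,179.424) → (157.648,97.242)

[3] `<path>` cubic bezier, #0000ff→score S491 F2547: (46.965,51.639) → (54.209,65.804) → (72.855,76.784) → (91.337,84.225) → (98.088,87.771)

[4] `<path>` open polyline, #0000ff→score S491 F2547: (20.735,191.991) → (103.994,110.482) → (57.811,144.447) → (37.027,144.445) → (50.591,118.201)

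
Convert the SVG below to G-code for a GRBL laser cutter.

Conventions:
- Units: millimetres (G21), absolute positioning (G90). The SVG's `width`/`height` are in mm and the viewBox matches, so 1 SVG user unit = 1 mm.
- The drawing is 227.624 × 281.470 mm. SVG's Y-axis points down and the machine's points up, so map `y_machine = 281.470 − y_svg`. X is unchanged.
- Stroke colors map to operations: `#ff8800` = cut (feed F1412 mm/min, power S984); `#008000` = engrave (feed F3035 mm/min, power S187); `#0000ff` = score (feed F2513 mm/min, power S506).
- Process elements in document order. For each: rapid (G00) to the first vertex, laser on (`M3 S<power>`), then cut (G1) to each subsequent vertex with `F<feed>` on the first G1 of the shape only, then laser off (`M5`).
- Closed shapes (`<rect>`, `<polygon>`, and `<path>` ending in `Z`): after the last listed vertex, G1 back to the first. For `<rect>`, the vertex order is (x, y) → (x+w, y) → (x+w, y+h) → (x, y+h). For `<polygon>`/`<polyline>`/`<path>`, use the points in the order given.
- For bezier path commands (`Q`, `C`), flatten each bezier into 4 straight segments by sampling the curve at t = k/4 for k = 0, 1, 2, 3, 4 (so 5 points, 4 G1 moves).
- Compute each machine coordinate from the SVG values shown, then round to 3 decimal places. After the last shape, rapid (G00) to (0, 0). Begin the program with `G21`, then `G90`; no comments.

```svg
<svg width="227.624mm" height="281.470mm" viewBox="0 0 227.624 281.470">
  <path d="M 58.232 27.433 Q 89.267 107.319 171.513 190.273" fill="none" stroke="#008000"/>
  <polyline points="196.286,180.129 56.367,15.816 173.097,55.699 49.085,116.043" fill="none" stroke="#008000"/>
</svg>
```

G21
G90
G00 X58.232 Y254.037
M3 S187
G1 X76.950 Y213.902 F3035
G1 X102.070 Y173.384
G1 X133.591 Y132.482
G1 X171.513 Y91.197
M5
G00 X196.286 Y101.341
M3 S187
G1 X56.367 Y265.654 F3035
G1 X173.097 Y225.771
G1 X49.085 Y165.427
M5
G00 X0.000 Y0.000

Since the viewBox matches the mm dimensions, user units are millimetres directly. The only transform is the Y-flip y_m = 281.470 − y_svg.

Shape 1 is a quadratic bezier drawn with `<path>`. Its stroke #008000 means engrave at S187, F3035. After flipping Y the toolpath is (58.232,254.037) → (76.950,213.902) → (102.070,173.384) → (133.591,132.482) → (171.513,91.197).

Shape 2 is a open polyline drawn with `<polyline>`. Its stroke #008000 means engrave at S187, F3035. After flipping Y the toolpath is (196.286,101.341) → (56.367,265.654) → (173.097,225.771) → (49.085,165.427).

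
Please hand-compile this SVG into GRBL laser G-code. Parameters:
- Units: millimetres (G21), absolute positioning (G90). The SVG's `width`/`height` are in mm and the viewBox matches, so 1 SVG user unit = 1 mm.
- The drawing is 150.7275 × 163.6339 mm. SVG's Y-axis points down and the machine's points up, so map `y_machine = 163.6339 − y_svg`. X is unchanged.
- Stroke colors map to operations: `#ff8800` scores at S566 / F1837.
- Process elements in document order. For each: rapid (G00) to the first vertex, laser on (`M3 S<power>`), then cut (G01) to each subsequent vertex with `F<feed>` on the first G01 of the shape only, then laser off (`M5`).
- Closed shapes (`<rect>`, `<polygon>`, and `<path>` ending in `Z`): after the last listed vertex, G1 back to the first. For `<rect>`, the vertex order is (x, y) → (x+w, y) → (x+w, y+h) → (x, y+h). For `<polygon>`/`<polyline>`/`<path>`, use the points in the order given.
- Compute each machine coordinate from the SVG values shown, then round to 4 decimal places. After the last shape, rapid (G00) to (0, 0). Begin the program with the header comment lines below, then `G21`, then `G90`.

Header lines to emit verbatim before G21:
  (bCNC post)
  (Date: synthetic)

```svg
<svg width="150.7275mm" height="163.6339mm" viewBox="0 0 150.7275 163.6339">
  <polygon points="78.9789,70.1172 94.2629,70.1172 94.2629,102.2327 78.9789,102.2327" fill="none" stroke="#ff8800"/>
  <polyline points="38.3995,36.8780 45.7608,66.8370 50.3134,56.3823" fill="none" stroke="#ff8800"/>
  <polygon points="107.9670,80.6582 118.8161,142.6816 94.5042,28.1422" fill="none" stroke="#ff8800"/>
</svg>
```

(bCNC post)
(Date: synthetic)
G21
G90
G00 X78.9789 Y93.5167
M3 S566
G01 X94.2629 Y93.5167 F1837
G01 X94.2629 Y61.4012
G01 X78.9789 Y61.4012
G01 X78.9789 Y93.5167
M5
G00 X38.3995 Y126.7559
M3 S566
G01 X45.7608 Y96.7969 F1837
G01 X50.3134 Y107.2516
M5
G00 X107.9670 Y82.9757
M3 S566
G01 X118.8161 Y20.9523 F1837
G01 X94.5042 Y135.4917
G01 X107.9670 Y82.9757
M5
G00 X0.0000 Y0.0000

viewBox `0 0 150.7275 163.6339` with mm width/height → 1 unit = 1 mm. Flip: y_m = 163.6339 − y_svg.

**Shape 1** — `<polygon>` rectangle, stroke `#ff8800` → score (S566, F1837). Machine vertices: (78.9789,93.5167) → (94.2629,93.5167) → (94.2629,61.4012) → (78.9789,61.4012) → (78.9789,93.5167). Closed: final G1 returns to the first vertex.

**Shape 2** — `<polyline>` open polyline, stroke `#ff8800` → score (S566, F1837). Machine vertices: (38.3995,126.7559) → (45.7608,96.7969) → (50.3134,107.2516). Open path.

**Shape 3** — `<polygon>` closed polygon, stroke `#ff8800` → score (S566, F1837). Machine vertices: (107.9670,82.9757) → (118.8161,20.9523) → (94.5042,135.4917) → (107.9670,82.9757). Closed: final G1 returns to the first vertex.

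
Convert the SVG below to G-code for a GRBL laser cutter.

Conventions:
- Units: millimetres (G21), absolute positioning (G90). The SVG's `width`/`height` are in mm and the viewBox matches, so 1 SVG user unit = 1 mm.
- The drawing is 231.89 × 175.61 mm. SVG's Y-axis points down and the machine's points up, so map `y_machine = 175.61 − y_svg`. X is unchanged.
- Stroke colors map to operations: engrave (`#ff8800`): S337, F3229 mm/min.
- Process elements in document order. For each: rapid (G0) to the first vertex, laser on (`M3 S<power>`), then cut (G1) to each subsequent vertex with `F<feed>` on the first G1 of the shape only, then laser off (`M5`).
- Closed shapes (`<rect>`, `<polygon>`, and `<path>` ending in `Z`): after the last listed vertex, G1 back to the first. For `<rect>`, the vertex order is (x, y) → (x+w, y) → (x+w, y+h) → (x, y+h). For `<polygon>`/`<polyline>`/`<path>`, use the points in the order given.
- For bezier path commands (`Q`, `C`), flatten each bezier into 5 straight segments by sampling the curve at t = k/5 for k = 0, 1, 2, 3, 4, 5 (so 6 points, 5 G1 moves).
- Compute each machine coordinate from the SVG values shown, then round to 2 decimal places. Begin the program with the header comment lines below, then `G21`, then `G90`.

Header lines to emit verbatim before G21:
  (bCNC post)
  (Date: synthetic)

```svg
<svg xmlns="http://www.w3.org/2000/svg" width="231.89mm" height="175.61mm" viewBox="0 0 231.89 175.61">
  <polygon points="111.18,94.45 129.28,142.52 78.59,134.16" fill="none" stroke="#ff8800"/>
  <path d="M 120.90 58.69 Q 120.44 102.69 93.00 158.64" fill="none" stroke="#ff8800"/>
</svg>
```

(bCNC post)
(Date: synthetic)
G21
G90
G0 X111.18 Y81.16
M3 S337
G1 X129.28 Y33.09 F3229
G1 X78.59 Y41.45
G1 X111.18 Y81.16
M5
G0 X120.90 Y116.92
M3 S337
G1 X119.64 Y98.84 F3229
G1 X116.22 Y79.81
G1 X110.64 Y59.82
G1 X102.90 Y38.87
G1 X93.00 Y16.97
M5

1 u = 1 mm; y_m = 175.61 − y.

[1] `<polygon>` regular polygon, #ff8800→engrave S337 F3229: (111.18,81.16) → (129.28,33.09) → (78.59,41.45) → (111.18,81.16) (closed)

[2] `<path>` quadratic bezier, #ff8800→engrave S337 F3229: (120.90,116.92) → (119.64,98.84) → (116.22,79.81) → (110.64,59.82) → (102.90,38.87) → (93.00,16.97)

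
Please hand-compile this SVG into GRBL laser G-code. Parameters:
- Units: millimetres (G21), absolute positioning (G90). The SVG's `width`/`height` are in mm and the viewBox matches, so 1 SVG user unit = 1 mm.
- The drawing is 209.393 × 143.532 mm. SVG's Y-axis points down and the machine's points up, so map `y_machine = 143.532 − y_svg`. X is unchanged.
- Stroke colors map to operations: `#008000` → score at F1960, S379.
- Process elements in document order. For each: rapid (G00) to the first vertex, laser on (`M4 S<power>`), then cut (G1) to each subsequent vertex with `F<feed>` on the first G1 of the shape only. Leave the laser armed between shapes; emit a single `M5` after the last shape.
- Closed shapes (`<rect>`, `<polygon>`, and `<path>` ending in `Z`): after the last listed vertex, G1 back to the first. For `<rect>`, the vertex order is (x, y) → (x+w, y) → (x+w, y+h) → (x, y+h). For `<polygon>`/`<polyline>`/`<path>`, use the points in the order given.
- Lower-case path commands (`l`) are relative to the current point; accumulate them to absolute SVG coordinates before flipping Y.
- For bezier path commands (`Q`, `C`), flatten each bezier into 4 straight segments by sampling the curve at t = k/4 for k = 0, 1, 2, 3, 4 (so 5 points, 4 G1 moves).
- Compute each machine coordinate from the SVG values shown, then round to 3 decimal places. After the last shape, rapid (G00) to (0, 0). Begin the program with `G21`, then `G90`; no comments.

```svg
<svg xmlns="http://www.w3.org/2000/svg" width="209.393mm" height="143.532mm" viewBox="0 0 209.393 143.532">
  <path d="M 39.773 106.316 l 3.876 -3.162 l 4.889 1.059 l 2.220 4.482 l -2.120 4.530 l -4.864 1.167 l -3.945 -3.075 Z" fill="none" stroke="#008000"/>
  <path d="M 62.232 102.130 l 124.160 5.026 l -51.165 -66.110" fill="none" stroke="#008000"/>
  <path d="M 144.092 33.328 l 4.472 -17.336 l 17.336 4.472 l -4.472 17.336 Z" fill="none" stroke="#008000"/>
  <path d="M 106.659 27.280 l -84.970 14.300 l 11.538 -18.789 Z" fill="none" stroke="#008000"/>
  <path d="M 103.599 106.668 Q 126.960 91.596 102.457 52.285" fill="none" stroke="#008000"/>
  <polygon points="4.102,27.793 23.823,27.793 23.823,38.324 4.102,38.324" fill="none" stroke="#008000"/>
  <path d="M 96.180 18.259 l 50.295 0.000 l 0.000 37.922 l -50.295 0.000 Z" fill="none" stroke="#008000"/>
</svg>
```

viewBox `0 0 209.393 143.532` with mm width/height → 1 unit = 1 mm. Flip: y_m = 143.532 − y_svg.

**Shape 1** — `<path>` regular polygon, stroke `#008000` → score (S379, F1960). Machine vertices: (39.773,37.216) → (43.649,40.378) → (48.538,39.319) → (50.758,34.837) → (48.638,30.307) → (43.774,29.140) → (39.829,32.215) → (39.773,37.216). Closed: final G1 returns to the first vertex.

**Shape 2** — `<path>` open polyline, stroke `#008000` → score (S379, F1960). Machine vertices: (62.232,41.402) → (186.392,36.376) → (135.227,102.486). Open path.

**Shape 3** — `<path>` regular polygon, stroke `#008000` → score (S379, F1960). Machine vertices: (144.092,110.204) → (148.564,127.540) → (165.900,123.068) → (161.428,105.732) → (144.092,110.204). Closed: final G1 returns to the first vertex.

**Shape 4** — `<path>` closed polygon, stroke `#008000` → score (S379, F1960). Machine vertices: (106.659,116.252) → (21.689,101.952) → (33.227,120.741) → (106.659,116.252). Closed: final G1 returns to the first vertex.

**Shape 5** — `<path>` quadratic bezier, stroke `#008000` → score (S379, F1960). Control points (SVG): P0=(103.599,106.668), P1=(126.960,91.596), P2=(102.457,52.285); sampled at t=k/4. Machine vertices: (103.599,36.864) → (112.288,45.915) → (114.994,57.996) → (111.717,73.106) → (102.457,91.247). Open path.

**Shape 6** — `<polygon>` rectangle, stroke `#008000` → score (S379, F1960). Machine vertices: (4.102,115.739) → (23.823,115.739) → (23.823,105.208) → (4.102,105.208) → (4.102,115.739). Closed: final G1 returns to the first vertex.

**Shape 7** — `<path>` rectangle, stroke `#008000` → score (S379, F1960). Machine vertices: (96.180,125.273) → (146.475,125.273) → (146.475,87.351) → (96.180,87.351) → (96.180,125.273). Closed: final G1 returns to the first vertex.

G21
G90
G00 X39.773 Y37.216
M4 S379
G1 X43.649 Y40.378 F1960
G1 X48.538 Y39.319
G1 X50.758 Y34.837
G1 X48.638 Y30.307
G1 X43.774 Y29.140
G1 X39.829 Y32.215
G1 X39.773 Y37.216
G00 X62.232 Y41.402
M4 S379
G1 X186.392 Y36.376 F1960
G1 X135.227 Y102.486
G00 X144.092 Y110.204
M4 S379
G1 X148.564 Y127.540 F1960
G1 X165.900 Y123.068
G1 X161.428 Y105.732
G1 X144.092 Y110.204
G00 X106.659 Y116.252
M4 S379
G1 X21.689 Y101.952 F1960
G1 X33.227 Y120.741
G1 X106.659 Y116.252
G00 X103.599 Y36.864
M4 S379
G1 X112.288 Y45.915 F1960
G1 X114.994 Y57.996
G1 X111.717 Y73.106
G1 X102.457 Y91.247
G00 X4.102 Y115.739
M4 S379
G1 X23.823 Y115.739 F1960
G1 X23.823 Y105.208
G1 X4.102 Y105.208
G1 X4.102 Y115.739
G00 X96.180 Y125.273
M4 S379
G1 X146.475 Y125.273 F1960
G1 X146.475 Y87.351
G1 X96.180 Y87.351
G1 X96.180 Y125.273
M5
G00 X0.000 Y0.000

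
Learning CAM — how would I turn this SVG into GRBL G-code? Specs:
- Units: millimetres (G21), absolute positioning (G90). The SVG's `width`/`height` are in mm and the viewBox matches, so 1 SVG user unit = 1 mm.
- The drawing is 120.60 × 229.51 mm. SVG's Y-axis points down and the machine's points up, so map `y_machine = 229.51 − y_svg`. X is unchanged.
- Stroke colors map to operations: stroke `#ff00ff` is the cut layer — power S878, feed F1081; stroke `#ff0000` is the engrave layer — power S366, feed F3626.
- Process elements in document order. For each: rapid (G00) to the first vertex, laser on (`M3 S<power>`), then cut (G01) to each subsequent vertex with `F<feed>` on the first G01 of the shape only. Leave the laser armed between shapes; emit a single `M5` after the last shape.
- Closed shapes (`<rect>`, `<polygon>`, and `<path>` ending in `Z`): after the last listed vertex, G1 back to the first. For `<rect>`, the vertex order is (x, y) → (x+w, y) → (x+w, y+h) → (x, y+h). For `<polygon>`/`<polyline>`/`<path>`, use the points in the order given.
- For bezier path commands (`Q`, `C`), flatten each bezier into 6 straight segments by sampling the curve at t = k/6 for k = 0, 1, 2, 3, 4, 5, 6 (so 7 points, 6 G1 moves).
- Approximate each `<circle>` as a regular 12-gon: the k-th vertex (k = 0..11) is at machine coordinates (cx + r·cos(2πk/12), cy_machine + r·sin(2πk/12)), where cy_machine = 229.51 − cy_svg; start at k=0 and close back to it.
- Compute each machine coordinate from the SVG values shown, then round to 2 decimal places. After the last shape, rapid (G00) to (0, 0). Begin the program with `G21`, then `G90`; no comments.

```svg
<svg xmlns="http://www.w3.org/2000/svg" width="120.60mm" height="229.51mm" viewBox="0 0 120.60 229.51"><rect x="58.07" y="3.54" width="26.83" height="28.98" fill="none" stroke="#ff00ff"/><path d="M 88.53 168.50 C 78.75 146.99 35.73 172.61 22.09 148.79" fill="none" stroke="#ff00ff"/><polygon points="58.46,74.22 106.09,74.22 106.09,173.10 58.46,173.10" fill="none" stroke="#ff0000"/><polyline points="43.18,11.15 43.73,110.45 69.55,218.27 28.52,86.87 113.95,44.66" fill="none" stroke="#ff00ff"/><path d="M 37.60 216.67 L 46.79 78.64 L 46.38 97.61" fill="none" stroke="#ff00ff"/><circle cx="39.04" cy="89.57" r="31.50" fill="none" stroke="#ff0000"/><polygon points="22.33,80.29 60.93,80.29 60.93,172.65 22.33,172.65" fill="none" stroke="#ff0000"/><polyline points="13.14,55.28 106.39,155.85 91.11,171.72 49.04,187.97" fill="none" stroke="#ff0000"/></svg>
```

1 u = 1 mm; y_m = 229.51 − y.

[1] `<rect>` rectangle, #ff00ff→cut S878 F1081: (58.07,225.97) → (84.90,225.97) → (84.90,196.99) → (58.07,196.99) → (58.07,225.97) (closed)

[2] `<path>` cubic bezier, #ff00ff→cut S878 F1081: (88.53,61.01) → (81.16,68.28) → (69.99,70.39) → (56.76,70.00) → (43.20,69.80) → (31.07,72.48) → (22.09,80.72)

[3] `<polygon>` rectangle, #ff0000→engrave S366 F3626: (58.46,155.29) → (106.09,155.29) → (106.09,56.41) → (58.46,56.41) → (58.46,155.29) (closed)

[4] `<polyline>` open polyline, #ff00ff→cut S878 F1081: (43.18,218.36) → (43.73,119.06) → (69.55,11.24) → (28.52,142.64) → (113.95,184.85)

[5] `<path>` open polyline, #ff00ff→cut S878 F1081: (37.60,12.84) → (46.79,150.87) → (46.38,131.90)

[6] `<circle>` circle, #ff0000→engrave S366 F3626: (70.54,139.94) → (66.32,155.69) → (54.79,167.22) → (39.04,171.44) → (23.29,167.22) → (11.76,155.69) → (7.54,139.94) → (11.76,124.19) → (23.29,112.66) → (39.04,108.44) → (54.79,112.66) → (66.32,124.19) → (70.54,139.94) (closed)

[7] `<polygon>` rectangle, #ff0000→engrave S366 F3626: (22.33,149.22) → (60.93,149.22) → (60.93,56.86) → (22.33,56.86) → (22.33,149.22) (closed)

[8] `<polyline>` open polyline, #ff0000→engrave S366 F3626: (13.14,174.23) → (106.39,73.66) → (91.11,57.79) → (49.04,41.54)

G21
G90
G00 X58.07 Y225.97
M3 S878
G01 X84.90 Y225.97 F1081
G01 X84.90 Y196.99
G01 X58.07 Y196.99
G01 X58.07 Y225.97
G00 X88.53 Y61.01
M3 S878
G01 X81.16 Y68.28 F1081
G01 X69.99 Y70.39
G01 X56.76 Y70.00
G01 X43.20 Y69.80
G01 X31.07 Y72.48
G01 X22.09 Y80.72
G00 X58.46 Y155.29
M3 S366
G01 X106.09 Y155.29 F3626
G01 X106.09 Y56.41
G01 X58.46 Y56.41
G01 X58.46 Y155.29
G00 X43.18 Y218.36
M3 S878
G01 X43.73 Y119.06 F1081
G01 X69.55 Y11.24
G01 X28.52 Y142.64
G01 X113.95 Y184.85
G00 X37.60 Y12.84
M3 S878
G01 X46.79 Y150.87 F1081
G01 X46.38 Y131.90
G00 X70.54 Y139.94
M3 S366
G01 X66.32 Y155.69 F3626
G01 X54.79 Y167.22
G01 X39.04 Y171.44
G01 X23.29 Y167.22
G01 X11.76 Y155.69
G01 X7.54 Y139.94
G01 X11.76 Y124.19
G01 X23.29 Y112.66
G01 X39.04 Y108.44
G01 X54.79 Y112.66
G01 X66.32 Y124.19
G01 X70.54 Y139.94
G00 X22.33 Y149.22
M3 S366
G01 X60.93 Y149.22 F3626
G01 X60.93 Y56.86
G01 X22.33 Y56.86
G01 X22.33 Y149.22
G00 X13.14 Y174.23
M3 S366
G01 X106.39 Y73.66 F3626
G01 X91.11 Y57.79
G01 X49.04 Y41.54
M5
G00 X0.00 Y0.00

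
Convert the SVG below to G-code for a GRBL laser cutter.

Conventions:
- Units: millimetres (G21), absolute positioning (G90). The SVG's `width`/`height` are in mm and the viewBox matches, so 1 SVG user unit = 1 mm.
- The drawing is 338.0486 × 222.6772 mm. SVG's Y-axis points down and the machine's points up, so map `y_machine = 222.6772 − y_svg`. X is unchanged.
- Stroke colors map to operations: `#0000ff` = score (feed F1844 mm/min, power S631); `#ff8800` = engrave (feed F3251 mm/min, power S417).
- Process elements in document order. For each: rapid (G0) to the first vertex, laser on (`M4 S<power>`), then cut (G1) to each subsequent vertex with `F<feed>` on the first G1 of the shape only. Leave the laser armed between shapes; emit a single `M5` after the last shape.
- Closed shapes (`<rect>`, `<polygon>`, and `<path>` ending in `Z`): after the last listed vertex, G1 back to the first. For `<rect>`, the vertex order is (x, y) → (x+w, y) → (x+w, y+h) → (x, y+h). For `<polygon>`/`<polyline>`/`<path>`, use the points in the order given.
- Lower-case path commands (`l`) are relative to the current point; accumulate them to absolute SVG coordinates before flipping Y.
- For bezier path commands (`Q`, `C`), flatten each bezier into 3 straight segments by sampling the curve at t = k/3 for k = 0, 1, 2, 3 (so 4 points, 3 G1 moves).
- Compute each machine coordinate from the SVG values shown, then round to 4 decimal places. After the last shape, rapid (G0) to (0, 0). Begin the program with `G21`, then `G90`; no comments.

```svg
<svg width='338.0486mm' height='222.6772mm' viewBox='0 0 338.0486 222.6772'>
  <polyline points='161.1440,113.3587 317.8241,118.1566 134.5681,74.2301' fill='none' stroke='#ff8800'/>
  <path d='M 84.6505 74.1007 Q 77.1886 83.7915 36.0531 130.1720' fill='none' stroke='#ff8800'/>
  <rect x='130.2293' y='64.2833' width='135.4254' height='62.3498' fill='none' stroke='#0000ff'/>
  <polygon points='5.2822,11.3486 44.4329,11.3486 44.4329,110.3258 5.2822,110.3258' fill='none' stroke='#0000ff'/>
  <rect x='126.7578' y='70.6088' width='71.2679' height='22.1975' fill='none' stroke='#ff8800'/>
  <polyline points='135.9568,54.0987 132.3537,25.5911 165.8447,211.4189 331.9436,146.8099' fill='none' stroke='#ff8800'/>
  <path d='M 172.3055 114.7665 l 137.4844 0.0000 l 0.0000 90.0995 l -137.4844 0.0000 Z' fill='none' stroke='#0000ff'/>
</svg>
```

G21
G90
G0 X161.1440 Y109.3185
M4 S417
G1 X317.8241 Y104.5206 F3251
G1 X134.5681 Y148.4471
G0 X84.6505 Y148.5765
M4 S417
G1 X75.9344 Y138.0393 F3251
G1 X59.7353 Y119.3489
G1 X36.0531 Y92.5052
G0 X130.2293 Y158.3939
M4 S631
G1 X265.6547 Y158.3939 F1844
G1 X265.6547 Y96.0441
G1 X130.2293 Y96.0441
G1 X130.2293 Y158.3939
G0 X5.2822 Y211.3286
M4 S631
G1 X44.4329 Y211.3286 F1844
G1 X44.4329 Y112.3514
G1 X5.2822 Y112.3514
G1 X5.2822 Y211.3286
G0 X126.7578 Y152.0684
M4 S417
G1 X198.0257 Y152.0684 F3251
G1 X198.0257 Y129.8709
G1 X126.7578 Y129.8709
G1 X126.7578 Y152.0684
G0 X135.9568 Y168.5785
M4 S417
G1 X132.3537 Y197.0861 F3251
G1 X165.8447 Y11.2583
G1 X331.9436 Y75.8673
G0 X172.3055 Y107.9107
M4 S631
G1 X309.7899 Y107.9107 F1844
G1 X309.7899 Y17.8112
G1 X172.3055 Y17.8112
G1 X172.3055 Y107.9107
M5
G0 X0.0000 Y0.0000

viewBox `0 0 338.0486 222.6772` with mm width/height → 1 unit = 1 mm. Flip: y_m = 222.6772 − y_svg.

**Shape 1** — `<polyline>` open polyline, stroke `#ff8800` → engrave (S417, F3251). Machine vertices: (161.1440,109.3185) → (317.8241,104.5206) → (134.5681,148.4471). Open path.

**Shape 2** — `<path>` quadratic bezier, stroke `#ff8800` → engrave (S417, F3251). Control points (SVG): P0=(84.6505,74.1007), P1=(77.1886,83.7915), P2=(36.0531,130.1720); sampled at t=k/3. Machine vertices: (84.6505,148.5765) → (75.9344,138.0393) → (59.7353,119.3489) → (36.0531,92.5052). Open path.

**Shape 3** — `<rect>` rectangle, stroke `#0000ff` → score (S631, F1844). Machine vertices: (130.2293,158.3939) → (265.6547,158.3939) → (265.6547,96.0441) → (130.2293,96.0441) → (130.2293,158.3939). Closed: final G1 returns to the first vertex.

**Shape 4** — `<polygon>` rectangle, stroke `#0000ff` → score (S631, F1844). Machine vertices: (5.2822,211.3286) → (44.4329,211.3286) → (44.4329,112.3514) → (5.2822,112.3514) → (5.2822,211.3286). Closed: final G1 returns to the first vertex.

**Shape 5** — `<rect>` rectangle, stroke `#ff8800` → engrave (S417, F3251). Machine vertices: (126.7578,152.0684) → (198.0257,152.0684) → (198.0257,129.8709) → (126.7578,129.8709) → (126.7578,152.0684). Closed: final G1 returns to the first vertex.

**Shape 6** — `<polyline>` open polyline, stroke `#ff8800` → engrave (S417, F3251). Machine vertices: (135.9568,168.5785) → (132.3537,197.0861) → (165.8447,11.2583) → (331.9436,75.8673). Open path.

**Shape 7** — `<path>` rectangle, stroke `#0000ff` → score (S631, F1844). Machine vertices: (172.3055,107.9107) → (309.7899,107.9107) → (309.7899,17.8112) → (172.3055,17.8112) → (172.3055,107.9107). Closed: final G1 returns to the first vertex.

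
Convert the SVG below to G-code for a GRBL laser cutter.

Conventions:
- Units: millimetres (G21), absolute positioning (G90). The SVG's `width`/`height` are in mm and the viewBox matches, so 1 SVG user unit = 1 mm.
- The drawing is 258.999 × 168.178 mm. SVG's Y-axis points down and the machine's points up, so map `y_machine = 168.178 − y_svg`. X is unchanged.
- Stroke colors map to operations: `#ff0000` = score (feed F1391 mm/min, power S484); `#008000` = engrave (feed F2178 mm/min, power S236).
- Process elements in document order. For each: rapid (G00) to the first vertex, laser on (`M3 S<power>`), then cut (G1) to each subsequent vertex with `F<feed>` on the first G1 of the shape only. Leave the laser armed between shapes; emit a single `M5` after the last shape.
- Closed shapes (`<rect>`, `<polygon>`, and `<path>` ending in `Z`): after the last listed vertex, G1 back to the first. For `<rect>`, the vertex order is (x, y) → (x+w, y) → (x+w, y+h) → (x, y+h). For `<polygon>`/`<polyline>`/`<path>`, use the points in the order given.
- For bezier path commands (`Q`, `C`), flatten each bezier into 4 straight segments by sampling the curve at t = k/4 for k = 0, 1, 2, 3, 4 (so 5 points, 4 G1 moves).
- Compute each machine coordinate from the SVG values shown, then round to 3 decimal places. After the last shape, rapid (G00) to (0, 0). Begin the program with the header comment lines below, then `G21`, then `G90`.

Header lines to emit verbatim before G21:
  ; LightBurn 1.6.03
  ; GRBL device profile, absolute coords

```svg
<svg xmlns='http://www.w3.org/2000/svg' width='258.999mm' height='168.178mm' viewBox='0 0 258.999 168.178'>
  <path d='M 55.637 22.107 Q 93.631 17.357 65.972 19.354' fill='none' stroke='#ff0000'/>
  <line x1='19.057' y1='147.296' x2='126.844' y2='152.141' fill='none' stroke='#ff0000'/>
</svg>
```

1 u = 1 mm; y_m = 168.178 − y.

[1] `<path>` quadratic bezier, #ff0000→score S484 F1391: (55.637,146.071) → (70.531,148.024) → (77.218,149.134) → (75.698,149.401) → (65.972,148.824)

[2] `<line>` line segment, #ff0000→score S484 F1391: (19.057,20.882) → (126.844,16.037)

; LightBurn 1.6.03
; GRBL device profile, absolute coords
G21
G90
G00 X55.637 Y146.071
M3 S484
G1 X70.531 Y148.024 F1391
G1 X77.218 Y149.134
G1 X75.698 Y149.401
G1 X65.972 Y148.824
G00 X19.057 Y20.882
M3 S484
G1 X126.844 Y16.037 F1391
M5
G00 X0.000 Y0.000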